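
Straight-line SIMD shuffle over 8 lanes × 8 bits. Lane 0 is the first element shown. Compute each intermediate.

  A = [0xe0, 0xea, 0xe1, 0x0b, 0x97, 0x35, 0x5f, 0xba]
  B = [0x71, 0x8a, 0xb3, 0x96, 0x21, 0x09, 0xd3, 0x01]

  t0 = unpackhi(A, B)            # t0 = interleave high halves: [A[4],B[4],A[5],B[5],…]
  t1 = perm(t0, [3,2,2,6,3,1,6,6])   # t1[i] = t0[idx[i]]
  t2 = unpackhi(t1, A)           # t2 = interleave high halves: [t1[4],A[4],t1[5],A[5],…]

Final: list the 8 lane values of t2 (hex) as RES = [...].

RES = [0x09, 0x97, 0x21, 0x35, 0xba, 0x5f, 0xba, 0xba]

t0 = [0x97, 0x21, 0x35, 0x09, 0x5f, 0xd3, 0xba, 0x01]
t1 = [0x09, 0x35, 0x35, 0xba, 0x09, 0x21, 0xba, 0xba]
t2 = [0x09, 0x97, 0x21, 0x35, 0xba, 0x5f, 0xba, 0xba]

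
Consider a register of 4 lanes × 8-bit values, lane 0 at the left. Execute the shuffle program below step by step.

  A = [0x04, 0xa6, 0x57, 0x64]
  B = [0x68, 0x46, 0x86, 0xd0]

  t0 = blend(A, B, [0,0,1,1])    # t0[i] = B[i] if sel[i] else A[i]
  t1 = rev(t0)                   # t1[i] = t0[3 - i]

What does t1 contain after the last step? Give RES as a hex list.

→ t0 |04|a6|86|d0|
→ t1 |d0|86|a6|04|

RES = [0xd0, 0x86, 0xa6, 0x04]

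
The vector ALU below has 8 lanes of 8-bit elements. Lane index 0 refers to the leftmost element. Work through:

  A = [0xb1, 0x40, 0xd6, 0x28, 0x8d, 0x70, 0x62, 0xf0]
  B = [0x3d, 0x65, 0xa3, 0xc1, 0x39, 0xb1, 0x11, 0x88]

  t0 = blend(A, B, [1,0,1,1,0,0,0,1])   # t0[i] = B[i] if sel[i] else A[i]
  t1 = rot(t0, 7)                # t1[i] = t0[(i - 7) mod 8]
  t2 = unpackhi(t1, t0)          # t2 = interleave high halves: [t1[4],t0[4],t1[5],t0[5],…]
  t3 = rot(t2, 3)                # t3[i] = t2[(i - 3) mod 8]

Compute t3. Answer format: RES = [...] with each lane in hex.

t0 = [0x3d, 0x40, 0xa3, 0xc1, 0x8d, 0x70, 0x62, 0x88]
t1 = [0x40, 0xa3, 0xc1, 0x8d, 0x70, 0x62, 0x88, 0x3d]
t2 = [0x70, 0x8d, 0x62, 0x70, 0x88, 0x62, 0x3d, 0x88]
t3 = [0x62, 0x3d, 0x88, 0x70, 0x8d, 0x62, 0x70, 0x88]

RES = [ 0x62  0x3d  0x88  0x70  0x8d  0x62  0x70  0x88 ]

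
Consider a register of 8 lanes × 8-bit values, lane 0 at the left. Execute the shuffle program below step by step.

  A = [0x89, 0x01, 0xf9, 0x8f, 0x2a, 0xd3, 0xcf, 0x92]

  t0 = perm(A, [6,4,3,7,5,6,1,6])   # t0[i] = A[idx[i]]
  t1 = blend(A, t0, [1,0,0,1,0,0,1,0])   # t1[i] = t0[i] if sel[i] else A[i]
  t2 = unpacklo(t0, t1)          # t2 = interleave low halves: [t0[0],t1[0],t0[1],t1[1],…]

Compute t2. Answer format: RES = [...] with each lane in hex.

RES = [0xcf, 0xcf, 0x2a, 0x01, 0x8f, 0xf9, 0x92, 0x92]

t0 = [0xcf, 0x2a, 0x8f, 0x92, 0xd3, 0xcf, 0x01, 0xcf]
t1 = [0xcf, 0x01, 0xf9, 0x92, 0x2a, 0xd3, 0x01, 0x92]
t2 = [0xcf, 0xcf, 0x2a, 0x01, 0x8f, 0xf9, 0x92, 0x92]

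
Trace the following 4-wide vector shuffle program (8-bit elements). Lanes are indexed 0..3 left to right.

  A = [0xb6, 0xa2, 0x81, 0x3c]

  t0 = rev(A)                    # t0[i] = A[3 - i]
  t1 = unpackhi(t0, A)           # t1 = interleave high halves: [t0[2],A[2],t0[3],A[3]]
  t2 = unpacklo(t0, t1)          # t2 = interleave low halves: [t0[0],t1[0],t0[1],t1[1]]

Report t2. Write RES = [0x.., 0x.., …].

  t0: 3c 81 a2 b6
  t1: a2 81 b6 3c
  t2: 3c a2 81 81

RES = [0x3c, 0xa2, 0x81, 0x81]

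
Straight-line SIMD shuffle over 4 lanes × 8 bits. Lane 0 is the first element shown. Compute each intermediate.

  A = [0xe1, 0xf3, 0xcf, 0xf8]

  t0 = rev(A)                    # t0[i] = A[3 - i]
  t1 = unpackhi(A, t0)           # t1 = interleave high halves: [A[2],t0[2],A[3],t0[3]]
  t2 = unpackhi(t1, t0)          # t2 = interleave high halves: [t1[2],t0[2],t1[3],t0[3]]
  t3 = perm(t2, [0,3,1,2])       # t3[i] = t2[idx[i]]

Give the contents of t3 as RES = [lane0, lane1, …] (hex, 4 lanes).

→ t0 |f8|cf|f3|e1|
→ t1 |cf|f3|f8|e1|
→ t2 |f8|f3|e1|e1|
→ t3 |f8|e1|f3|e1|

RES = [0xf8, 0xe1, 0xf3, 0xe1]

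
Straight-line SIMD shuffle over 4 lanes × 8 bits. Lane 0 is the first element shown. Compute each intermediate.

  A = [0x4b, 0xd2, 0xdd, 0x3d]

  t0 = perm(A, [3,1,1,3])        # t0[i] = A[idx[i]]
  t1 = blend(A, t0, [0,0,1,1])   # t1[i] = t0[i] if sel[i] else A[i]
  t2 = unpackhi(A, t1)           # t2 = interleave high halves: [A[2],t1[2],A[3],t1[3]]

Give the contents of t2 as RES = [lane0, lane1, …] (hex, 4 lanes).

→ t0 |3d|d2|d2|3d|
→ t1 |4b|d2|d2|3d|
→ t2 |dd|d2|3d|3d|

RES = [0xdd, 0xd2, 0x3d, 0x3d]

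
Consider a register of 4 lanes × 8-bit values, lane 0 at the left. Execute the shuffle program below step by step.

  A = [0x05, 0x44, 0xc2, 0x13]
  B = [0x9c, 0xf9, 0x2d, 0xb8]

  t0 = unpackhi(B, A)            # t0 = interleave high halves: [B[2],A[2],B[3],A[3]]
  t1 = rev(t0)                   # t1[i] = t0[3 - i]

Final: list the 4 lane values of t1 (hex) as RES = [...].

RES = [ 0x13  0xb8  0xc2  0x2d ]

  t0: 2d c2 b8 13
  t1: 13 b8 c2 2d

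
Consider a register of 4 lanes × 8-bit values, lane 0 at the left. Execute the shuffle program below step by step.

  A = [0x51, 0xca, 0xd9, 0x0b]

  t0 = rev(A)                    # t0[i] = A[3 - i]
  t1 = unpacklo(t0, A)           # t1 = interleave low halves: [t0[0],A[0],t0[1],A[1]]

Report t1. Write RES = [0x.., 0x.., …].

t0 = [0x0b, 0xd9, 0xca, 0x51]
t1 = [0x0b, 0x51, 0xd9, 0xca]

RES = [0x0b, 0x51, 0xd9, 0xca]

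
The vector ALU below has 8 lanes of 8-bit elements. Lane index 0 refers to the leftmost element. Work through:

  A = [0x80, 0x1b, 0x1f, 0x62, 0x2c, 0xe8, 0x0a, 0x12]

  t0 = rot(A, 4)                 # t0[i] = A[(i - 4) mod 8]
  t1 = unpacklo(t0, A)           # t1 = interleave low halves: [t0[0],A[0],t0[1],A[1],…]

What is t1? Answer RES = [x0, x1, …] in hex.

  t0: 2c e8 0a 12 80 1b 1f 62
  t1: 2c 80 e8 1b 0a 1f 12 62

RES = [ 0x2c  0x80  0xe8  0x1b  0x0a  0x1f  0x12  0x62 ]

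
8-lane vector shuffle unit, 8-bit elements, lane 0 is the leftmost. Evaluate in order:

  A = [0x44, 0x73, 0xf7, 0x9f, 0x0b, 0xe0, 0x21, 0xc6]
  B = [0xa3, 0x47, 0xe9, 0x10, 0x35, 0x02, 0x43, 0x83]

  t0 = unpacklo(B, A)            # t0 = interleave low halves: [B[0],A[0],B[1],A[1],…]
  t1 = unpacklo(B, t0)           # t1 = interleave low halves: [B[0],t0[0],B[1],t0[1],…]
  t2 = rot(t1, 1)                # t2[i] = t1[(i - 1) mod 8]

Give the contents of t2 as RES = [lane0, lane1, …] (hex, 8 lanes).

  t0: a3 44 47 73 e9 f7 10 9f
  t1: a3 a3 47 44 e9 47 10 73
  t2: 73 a3 a3 47 44 e9 47 10

RES = [0x73, 0xa3, 0xa3, 0x47, 0x44, 0xe9, 0x47, 0x10]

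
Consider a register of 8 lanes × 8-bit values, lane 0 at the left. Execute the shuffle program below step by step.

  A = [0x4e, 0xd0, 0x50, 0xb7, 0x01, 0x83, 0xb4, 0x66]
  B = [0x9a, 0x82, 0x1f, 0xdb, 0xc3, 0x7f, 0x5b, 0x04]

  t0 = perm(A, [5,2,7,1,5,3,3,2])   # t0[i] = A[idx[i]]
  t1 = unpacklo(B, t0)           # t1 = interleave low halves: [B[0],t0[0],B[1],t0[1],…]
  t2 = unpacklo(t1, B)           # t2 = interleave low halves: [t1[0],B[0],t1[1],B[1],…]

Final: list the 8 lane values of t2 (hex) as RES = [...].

t0 = [0x83, 0x50, 0x66, 0xd0, 0x83, 0xb7, 0xb7, 0x50]
t1 = [0x9a, 0x83, 0x82, 0x50, 0x1f, 0x66, 0xdb, 0xd0]
t2 = [0x9a, 0x9a, 0x83, 0x82, 0x82, 0x1f, 0x50, 0xdb]

RES = [ 0x9a  0x9a  0x83  0x82  0x82  0x1f  0x50  0xdb ]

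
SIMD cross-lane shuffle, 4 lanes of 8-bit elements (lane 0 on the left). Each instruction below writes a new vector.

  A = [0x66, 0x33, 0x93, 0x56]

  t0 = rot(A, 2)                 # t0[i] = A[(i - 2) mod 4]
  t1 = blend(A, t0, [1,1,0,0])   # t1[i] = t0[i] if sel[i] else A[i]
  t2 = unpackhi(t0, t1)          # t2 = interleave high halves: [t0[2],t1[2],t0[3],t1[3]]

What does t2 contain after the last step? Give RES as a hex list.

t0 = [0x93, 0x56, 0x66, 0x33]
t1 = [0x93, 0x56, 0x93, 0x56]
t2 = [0x66, 0x93, 0x33, 0x56]

RES = [0x66, 0x93, 0x33, 0x56]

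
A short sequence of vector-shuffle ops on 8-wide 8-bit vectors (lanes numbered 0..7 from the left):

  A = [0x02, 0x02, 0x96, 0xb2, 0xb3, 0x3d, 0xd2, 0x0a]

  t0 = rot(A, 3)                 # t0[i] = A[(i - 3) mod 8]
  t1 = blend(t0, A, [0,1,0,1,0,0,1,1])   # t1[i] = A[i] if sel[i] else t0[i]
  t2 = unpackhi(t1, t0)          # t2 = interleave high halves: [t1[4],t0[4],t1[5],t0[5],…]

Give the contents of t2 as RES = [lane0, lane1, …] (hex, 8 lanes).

t0 = [0x3d, 0xd2, 0x0a, 0x02, 0x02, 0x96, 0xb2, 0xb3]
t1 = [0x3d, 0x02, 0x0a, 0xb2, 0x02, 0x96, 0xd2, 0x0a]
t2 = [0x02, 0x02, 0x96, 0x96, 0xd2, 0xb2, 0x0a, 0xb3]

RES = [ 0x02  0x02  0x96  0x96  0xd2  0xb2  0x0a  0xb3 ]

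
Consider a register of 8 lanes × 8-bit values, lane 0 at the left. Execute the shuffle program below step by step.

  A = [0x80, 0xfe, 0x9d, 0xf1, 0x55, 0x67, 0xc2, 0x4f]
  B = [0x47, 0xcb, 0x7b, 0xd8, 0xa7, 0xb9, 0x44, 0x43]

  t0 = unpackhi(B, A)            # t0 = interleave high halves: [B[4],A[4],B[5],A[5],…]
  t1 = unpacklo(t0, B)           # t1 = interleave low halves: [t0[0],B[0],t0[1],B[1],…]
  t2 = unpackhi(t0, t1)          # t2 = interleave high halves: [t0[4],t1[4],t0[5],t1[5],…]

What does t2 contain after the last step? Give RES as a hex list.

RES = [0x44, 0xb9, 0xc2, 0x7b, 0x43, 0x67, 0x4f, 0xd8]

→ t0 |a7|55|b9|67|44|c2|43|4f|
→ t1 |a7|47|55|cb|b9|7b|67|d8|
→ t2 |44|b9|c2|7b|43|67|4f|d8|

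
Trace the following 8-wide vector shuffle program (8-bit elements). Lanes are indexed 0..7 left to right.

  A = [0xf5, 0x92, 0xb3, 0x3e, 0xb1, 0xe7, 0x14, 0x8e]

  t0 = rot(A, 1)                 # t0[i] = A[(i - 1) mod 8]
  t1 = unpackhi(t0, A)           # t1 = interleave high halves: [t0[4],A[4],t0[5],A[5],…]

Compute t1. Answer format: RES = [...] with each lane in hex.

  t0: 8e f5 92 b3 3e b1 e7 14
  t1: 3e b1 b1 e7 e7 14 14 8e

RES = [ 0x3e  0xb1  0xb1  0xe7  0xe7  0x14  0x14  0x8e ]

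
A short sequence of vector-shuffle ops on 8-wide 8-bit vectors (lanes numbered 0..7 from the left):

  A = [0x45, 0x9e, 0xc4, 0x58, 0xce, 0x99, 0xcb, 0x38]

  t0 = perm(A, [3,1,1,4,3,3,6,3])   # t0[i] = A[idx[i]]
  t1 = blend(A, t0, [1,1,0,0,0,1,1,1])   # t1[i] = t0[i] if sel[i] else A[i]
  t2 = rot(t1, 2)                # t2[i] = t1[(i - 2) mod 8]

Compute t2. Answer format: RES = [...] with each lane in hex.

  t0: 58 9e 9e ce 58 58 cb 58
  t1: 58 9e c4 58 ce 58 cb 58
  t2: cb 58 58 9e c4 58 ce 58

RES = [0xcb, 0x58, 0x58, 0x9e, 0xc4, 0x58, 0xce, 0x58]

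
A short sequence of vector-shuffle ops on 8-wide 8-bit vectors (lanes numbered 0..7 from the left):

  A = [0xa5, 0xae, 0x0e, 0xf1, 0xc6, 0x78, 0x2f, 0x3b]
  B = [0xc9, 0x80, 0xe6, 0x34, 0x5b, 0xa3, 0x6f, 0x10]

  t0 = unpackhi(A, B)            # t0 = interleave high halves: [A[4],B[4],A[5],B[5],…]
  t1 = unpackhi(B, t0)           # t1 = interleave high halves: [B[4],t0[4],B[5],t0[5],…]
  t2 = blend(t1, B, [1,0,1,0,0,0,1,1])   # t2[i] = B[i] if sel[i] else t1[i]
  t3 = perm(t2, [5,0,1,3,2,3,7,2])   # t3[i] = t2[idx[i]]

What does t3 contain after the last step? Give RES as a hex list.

RES = [0x3b, 0xc9, 0x2f, 0x6f, 0xe6, 0x6f, 0x10, 0xe6]

→ t0 |c6|5b|78|a3|2f|6f|3b|10|
→ t1 |5b|2f|a3|6f|6f|3b|10|10|
→ t2 |c9|2f|e6|6f|6f|3b|6f|10|
→ t3 |3b|c9|2f|6f|e6|6f|10|e6|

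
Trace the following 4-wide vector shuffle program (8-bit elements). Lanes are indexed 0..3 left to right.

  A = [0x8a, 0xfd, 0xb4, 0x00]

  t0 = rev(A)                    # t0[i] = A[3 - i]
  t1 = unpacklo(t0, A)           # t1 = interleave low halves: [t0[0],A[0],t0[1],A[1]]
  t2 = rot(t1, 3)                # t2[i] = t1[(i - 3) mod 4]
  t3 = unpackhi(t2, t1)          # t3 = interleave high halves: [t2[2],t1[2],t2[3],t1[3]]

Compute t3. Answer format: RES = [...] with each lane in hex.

RES = [0xfd, 0xb4, 0x00, 0xfd]

t0 = [0x00, 0xb4, 0xfd, 0x8a]
t1 = [0x00, 0x8a, 0xb4, 0xfd]
t2 = [0x8a, 0xb4, 0xfd, 0x00]
t3 = [0xfd, 0xb4, 0x00, 0xfd]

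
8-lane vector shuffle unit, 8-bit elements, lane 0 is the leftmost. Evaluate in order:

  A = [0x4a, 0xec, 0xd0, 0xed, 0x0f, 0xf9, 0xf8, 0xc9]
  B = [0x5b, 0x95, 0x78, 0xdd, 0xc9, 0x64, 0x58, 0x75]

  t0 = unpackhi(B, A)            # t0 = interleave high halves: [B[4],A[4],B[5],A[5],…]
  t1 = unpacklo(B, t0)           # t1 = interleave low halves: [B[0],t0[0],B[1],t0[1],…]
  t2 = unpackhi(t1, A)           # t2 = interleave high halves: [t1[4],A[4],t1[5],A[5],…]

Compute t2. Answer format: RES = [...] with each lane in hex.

→ t0 |c9|0f|64|f9|58|f8|75|c9|
→ t1 |5b|c9|95|0f|78|64|dd|f9|
→ t2 |78|0f|64|f9|dd|f8|f9|c9|

RES = [0x78, 0x0f, 0x64, 0xf9, 0xdd, 0xf8, 0xf9, 0xc9]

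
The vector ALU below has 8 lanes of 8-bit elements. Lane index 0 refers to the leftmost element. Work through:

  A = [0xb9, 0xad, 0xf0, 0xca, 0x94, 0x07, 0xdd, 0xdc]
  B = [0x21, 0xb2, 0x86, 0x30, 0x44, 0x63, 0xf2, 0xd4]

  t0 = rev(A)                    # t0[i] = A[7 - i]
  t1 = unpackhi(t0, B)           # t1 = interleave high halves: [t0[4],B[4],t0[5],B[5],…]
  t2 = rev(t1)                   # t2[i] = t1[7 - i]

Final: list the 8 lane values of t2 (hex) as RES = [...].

  t0: dc dd 07 94 ca f0 ad b9
  t1: ca 44 f0 63 ad f2 b9 d4
  t2: d4 b9 f2 ad 63 f0 44 ca

RES = [0xd4, 0xb9, 0xf2, 0xad, 0x63, 0xf0, 0x44, 0xca]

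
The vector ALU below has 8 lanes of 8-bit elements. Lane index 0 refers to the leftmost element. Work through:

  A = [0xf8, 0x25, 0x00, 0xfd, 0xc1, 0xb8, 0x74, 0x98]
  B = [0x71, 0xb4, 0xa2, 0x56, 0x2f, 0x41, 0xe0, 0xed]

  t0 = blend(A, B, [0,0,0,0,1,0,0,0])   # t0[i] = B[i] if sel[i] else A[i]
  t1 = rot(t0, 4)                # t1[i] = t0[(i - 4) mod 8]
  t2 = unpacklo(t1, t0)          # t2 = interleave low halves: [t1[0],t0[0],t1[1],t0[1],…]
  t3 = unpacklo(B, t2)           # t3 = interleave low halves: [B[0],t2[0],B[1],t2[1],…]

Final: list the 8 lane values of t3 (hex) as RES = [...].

RES = [ 0x71  0x2f  0xb4  0xf8  0xa2  0xb8  0x56  0x25 ]

t0 = [0xf8, 0x25, 0x00, 0xfd, 0x2f, 0xb8, 0x74, 0x98]
t1 = [0x2f, 0xb8, 0x74, 0x98, 0xf8, 0x25, 0x00, 0xfd]
t2 = [0x2f, 0xf8, 0xb8, 0x25, 0x74, 0x00, 0x98, 0xfd]
t3 = [0x71, 0x2f, 0xb4, 0xf8, 0xa2, 0xb8, 0x56, 0x25]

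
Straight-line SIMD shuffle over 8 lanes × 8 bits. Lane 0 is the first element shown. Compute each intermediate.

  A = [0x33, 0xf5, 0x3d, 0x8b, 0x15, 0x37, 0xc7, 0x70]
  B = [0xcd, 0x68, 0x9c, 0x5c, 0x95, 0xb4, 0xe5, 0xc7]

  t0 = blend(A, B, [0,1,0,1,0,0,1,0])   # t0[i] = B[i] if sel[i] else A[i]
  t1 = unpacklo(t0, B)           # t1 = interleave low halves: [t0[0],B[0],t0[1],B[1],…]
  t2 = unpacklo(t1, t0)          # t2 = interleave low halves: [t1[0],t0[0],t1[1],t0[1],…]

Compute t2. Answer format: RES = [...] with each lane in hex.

RES = [0x33, 0x33, 0xcd, 0x68, 0x68, 0x3d, 0x68, 0x5c]

t0 = [0x33, 0x68, 0x3d, 0x5c, 0x15, 0x37, 0xe5, 0x70]
t1 = [0x33, 0xcd, 0x68, 0x68, 0x3d, 0x9c, 0x5c, 0x5c]
t2 = [0x33, 0x33, 0xcd, 0x68, 0x68, 0x3d, 0x68, 0x5c]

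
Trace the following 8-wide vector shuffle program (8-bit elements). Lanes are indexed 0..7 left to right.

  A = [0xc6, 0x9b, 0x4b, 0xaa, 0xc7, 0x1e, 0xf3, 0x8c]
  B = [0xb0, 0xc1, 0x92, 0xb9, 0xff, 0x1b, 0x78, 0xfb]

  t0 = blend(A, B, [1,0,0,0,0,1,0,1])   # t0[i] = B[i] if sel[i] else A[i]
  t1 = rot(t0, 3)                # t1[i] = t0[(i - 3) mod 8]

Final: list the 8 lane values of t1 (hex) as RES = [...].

t0 = [0xb0, 0x9b, 0x4b, 0xaa, 0xc7, 0x1b, 0xf3, 0xfb]
t1 = [0x1b, 0xf3, 0xfb, 0xb0, 0x9b, 0x4b, 0xaa, 0xc7]

RES = [ 0x1b  0xf3  0xfb  0xb0  0x9b  0x4b  0xaa  0xc7 ]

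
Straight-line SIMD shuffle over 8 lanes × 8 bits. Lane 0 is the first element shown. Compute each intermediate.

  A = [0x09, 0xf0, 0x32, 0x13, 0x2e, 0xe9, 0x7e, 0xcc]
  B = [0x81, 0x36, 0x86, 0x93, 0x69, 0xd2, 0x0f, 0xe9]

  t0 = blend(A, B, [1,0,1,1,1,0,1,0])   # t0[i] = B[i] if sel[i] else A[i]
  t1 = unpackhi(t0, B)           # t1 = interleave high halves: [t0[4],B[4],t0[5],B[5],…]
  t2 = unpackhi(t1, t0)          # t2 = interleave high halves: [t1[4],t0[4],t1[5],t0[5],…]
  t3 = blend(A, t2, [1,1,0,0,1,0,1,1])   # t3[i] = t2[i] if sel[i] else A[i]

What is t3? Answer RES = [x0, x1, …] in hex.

t0 = [0x81, 0xf0, 0x86, 0x93, 0x69, 0xe9, 0x0f, 0xcc]
t1 = [0x69, 0x69, 0xe9, 0xd2, 0x0f, 0x0f, 0xcc, 0xe9]
t2 = [0x0f, 0x69, 0x0f, 0xe9, 0xcc, 0x0f, 0xe9, 0xcc]
t3 = [0x0f, 0x69, 0x32, 0x13, 0xcc, 0xe9, 0xe9, 0xcc]

RES = [ 0x0f  0x69  0x32  0x13  0xcc  0xe9  0xe9  0xcc ]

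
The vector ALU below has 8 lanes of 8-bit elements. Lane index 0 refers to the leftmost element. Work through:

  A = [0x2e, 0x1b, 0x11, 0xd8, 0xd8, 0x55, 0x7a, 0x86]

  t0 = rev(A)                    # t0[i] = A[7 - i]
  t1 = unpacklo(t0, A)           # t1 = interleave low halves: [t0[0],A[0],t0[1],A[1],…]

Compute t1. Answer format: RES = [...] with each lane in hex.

→ t0 |86|7a|55|d8|d8|11|1b|2e|
→ t1 |86|2e|7a|1b|55|11|d8|d8|

RES = [ 0x86  0x2e  0x7a  0x1b  0x55  0x11  0xd8  0xd8 ]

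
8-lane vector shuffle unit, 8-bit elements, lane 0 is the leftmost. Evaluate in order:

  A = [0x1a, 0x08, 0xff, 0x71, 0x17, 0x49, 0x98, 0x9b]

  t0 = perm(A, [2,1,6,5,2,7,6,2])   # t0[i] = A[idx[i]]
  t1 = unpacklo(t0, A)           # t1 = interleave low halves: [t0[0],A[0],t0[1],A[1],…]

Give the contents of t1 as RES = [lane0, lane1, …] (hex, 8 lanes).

RES = [0xff, 0x1a, 0x08, 0x08, 0x98, 0xff, 0x49, 0x71]

  t0: ff 08 98 49 ff 9b 98 ff
  t1: ff 1a 08 08 98 ff 49 71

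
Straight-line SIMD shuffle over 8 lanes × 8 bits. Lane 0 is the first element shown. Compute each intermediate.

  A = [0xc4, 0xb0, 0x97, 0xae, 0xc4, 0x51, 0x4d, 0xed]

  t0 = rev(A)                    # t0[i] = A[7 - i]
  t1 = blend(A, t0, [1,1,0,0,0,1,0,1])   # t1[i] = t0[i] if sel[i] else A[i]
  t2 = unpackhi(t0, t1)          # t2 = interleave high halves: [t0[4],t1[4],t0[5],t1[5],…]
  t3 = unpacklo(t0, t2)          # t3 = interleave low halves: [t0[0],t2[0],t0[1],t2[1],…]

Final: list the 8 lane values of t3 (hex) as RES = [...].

→ t0 |ed|4d|51|c4|ae|97|b0|c4|
→ t1 |ed|4d|97|ae|c4|97|4d|c4|
→ t2 |ae|c4|97|97|b0|4d|c4|c4|
→ t3 |ed|ae|4d|c4|51|97|c4|97|

RES = [0xed, 0xae, 0x4d, 0xc4, 0x51, 0x97, 0xc4, 0x97]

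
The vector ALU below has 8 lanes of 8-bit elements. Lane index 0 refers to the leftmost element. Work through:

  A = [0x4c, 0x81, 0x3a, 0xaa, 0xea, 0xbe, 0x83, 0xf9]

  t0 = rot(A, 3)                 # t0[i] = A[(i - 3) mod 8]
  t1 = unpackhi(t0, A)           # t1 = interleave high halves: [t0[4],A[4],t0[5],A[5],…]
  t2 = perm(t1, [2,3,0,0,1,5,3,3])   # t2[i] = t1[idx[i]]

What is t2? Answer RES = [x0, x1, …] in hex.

RES = [0x3a, 0xbe, 0x81, 0x81, 0xea, 0x83, 0xbe, 0xbe]

→ t0 |be|83|f9|4c|81|3a|aa|ea|
→ t1 |81|ea|3a|be|aa|83|ea|f9|
→ t2 |3a|be|81|81|ea|83|be|be|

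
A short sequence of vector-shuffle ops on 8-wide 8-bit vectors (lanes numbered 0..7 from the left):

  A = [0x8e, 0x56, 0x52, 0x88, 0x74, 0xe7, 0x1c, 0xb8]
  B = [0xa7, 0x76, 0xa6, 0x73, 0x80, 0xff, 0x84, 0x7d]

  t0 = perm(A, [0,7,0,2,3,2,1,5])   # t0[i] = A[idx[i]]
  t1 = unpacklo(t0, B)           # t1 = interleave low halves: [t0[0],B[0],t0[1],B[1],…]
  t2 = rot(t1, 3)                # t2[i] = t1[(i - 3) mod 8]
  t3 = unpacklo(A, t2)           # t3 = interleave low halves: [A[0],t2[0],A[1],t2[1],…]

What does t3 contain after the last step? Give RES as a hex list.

RES = [ 0x8e  0xa6  0x56  0x52  0x52  0x73  0x88  0x8e ]

→ t0 |8e|b8|8e|52|88|52|56|e7|
→ t1 |8e|a7|b8|76|8e|a6|52|73|
→ t2 |a6|52|73|8e|a7|b8|76|8e|
→ t3 |8e|a6|56|52|52|73|88|8e|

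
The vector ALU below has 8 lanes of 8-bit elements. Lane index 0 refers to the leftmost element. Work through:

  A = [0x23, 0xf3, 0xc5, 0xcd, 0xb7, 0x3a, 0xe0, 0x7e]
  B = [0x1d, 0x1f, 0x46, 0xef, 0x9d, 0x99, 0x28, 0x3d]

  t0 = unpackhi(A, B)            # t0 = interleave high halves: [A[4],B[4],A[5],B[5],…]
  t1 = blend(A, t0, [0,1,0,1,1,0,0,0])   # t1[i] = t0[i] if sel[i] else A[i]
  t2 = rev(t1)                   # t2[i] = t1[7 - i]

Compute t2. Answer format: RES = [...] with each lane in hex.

RES = [ 0x7e  0xe0  0x3a  0xe0  0x99  0xc5  0x9d  0x23 ]

→ t0 |b7|9d|3a|99|e0|28|7e|3d|
→ t1 |23|9d|c5|99|e0|3a|e0|7e|
→ t2 |7e|e0|3a|e0|99|c5|9d|23|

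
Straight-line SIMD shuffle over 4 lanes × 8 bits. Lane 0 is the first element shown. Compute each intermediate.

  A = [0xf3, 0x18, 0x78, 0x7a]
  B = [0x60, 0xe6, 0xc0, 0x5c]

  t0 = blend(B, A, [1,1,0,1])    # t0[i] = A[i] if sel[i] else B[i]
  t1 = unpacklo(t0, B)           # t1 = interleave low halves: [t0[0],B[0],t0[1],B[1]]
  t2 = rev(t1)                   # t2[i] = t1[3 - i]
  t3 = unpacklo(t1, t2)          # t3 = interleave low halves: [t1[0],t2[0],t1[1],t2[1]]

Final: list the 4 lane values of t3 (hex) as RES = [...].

  t0: f3 18 c0 7a
  t1: f3 60 18 e6
  t2: e6 18 60 f3
  t3: f3 e6 60 18

RES = [ 0xf3  0xe6  0x60  0x18 ]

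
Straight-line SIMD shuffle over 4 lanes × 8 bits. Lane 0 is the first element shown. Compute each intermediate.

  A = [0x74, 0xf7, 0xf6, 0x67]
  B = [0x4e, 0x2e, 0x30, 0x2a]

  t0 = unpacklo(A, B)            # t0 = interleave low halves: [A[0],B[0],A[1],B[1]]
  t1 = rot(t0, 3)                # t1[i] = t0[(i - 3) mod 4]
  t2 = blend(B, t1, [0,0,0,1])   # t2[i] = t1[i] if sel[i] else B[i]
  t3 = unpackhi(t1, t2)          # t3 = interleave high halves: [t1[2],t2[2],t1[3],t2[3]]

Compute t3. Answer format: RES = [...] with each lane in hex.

t0 = [0x74, 0x4e, 0xf7, 0x2e]
t1 = [0x4e, 0xf7, 0x2e, 0x74]
t2 = [0x4e, 0x2e, 0x30, 0x74]
t3 = [0x2e, 0x30, 0x74, 0x74]

RES = [0x2e, 0x30, 0x74, 0x74]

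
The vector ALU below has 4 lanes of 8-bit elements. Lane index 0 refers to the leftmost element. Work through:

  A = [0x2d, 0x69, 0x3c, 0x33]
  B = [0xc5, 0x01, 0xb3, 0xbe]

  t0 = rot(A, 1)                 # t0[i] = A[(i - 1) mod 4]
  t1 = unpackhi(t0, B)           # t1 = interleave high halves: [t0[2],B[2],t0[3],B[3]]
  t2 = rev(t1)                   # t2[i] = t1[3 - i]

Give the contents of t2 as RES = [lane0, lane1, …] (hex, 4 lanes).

→ t0 |33|2d|69|3c|
→ t1 |69|b3|3c|be|
→ t2 |be|3c|b3|69|

RES = [0xbe, 0x3c, 0xb3, 0x69]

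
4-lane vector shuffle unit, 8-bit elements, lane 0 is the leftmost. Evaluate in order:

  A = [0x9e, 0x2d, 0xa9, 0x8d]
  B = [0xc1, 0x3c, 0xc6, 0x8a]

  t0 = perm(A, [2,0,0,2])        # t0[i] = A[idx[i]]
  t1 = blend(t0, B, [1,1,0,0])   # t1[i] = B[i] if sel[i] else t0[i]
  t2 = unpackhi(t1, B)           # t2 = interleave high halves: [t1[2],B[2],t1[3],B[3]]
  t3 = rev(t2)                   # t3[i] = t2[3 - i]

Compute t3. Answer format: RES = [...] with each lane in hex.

RES = [ 0x8a  0xa9  0xc6  0x9e ]

→ t0 |a9|9e|9e|a9|
→ t1 |c1|3c|9e|a9|
→ t2 |9e|c6|a9|8a|
→ t3 |8a|a9|c6|9e|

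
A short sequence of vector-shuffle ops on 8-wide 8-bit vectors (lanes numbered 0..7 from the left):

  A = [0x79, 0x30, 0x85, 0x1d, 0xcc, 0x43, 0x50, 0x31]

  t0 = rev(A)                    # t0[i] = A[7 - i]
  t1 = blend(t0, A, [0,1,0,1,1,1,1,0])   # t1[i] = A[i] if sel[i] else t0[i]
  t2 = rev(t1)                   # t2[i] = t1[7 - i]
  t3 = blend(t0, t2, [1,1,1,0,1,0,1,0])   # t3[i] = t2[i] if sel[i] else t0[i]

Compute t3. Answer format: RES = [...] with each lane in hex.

→ t0 |31|50|43|cc|1d|85|30|79|
→ t1 |31|30|43|1d|cc|43|50|79|
→ t2 |79|50|43|cc|1d|43|30|31|
→ t3 |79|50|43|cc|1d|85|30|79|

RES = [0x79, 0x50, 0x43, 0xcc, 0x1d, 0x85, 0x30, 0x79]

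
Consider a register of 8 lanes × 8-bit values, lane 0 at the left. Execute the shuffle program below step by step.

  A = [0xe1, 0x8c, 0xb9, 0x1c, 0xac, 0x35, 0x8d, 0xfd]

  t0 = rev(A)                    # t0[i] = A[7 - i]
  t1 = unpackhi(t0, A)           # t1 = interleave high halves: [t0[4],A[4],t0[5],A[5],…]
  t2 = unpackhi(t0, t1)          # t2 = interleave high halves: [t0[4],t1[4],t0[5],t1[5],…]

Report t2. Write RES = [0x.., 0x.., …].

RES = [ 0x1c  0x8c  0xb9  0x8d  0x8c  0xe1  0xe1  0xfd ]

t0 = [0xfd, 0x8d, 0x35, 0xac, 0x1c, 0xb9, 0x8c, 0xe1]
t1 = [0x1c, 0xac, 0xb9, 0x35, 0x8c, 0x8d, 0xe1, 0xfd]
t2 = [0x1c, 0x8c, 0xb9, 0x8d, 0x8c, 0xe1, 0xe1, 0xfd]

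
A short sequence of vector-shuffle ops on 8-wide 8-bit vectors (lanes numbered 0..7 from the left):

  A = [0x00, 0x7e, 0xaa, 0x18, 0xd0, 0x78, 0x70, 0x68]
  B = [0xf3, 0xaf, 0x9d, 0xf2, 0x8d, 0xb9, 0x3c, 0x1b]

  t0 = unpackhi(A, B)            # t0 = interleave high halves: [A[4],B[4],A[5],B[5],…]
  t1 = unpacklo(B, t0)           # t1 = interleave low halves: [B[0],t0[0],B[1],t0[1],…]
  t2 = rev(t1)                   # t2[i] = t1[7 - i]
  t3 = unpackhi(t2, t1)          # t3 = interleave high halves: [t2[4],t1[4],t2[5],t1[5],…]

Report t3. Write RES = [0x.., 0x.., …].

RES = [0x8d, 0x9d, 0xaf, 0x78, 0xd0, 0xf2, 0xf3, 0xb9]

t0 = [0xd0, 0x8d, 0x78, 0xb9, 0x70, 0x3c, 0x68, 0x1b]
t1 = [0xf3, 0xd0, 0xaf, 0x8d, 0x9d, 0x78, 0xf2, 0xb9]
t2 = [0xb9, 0xf2, 0x78, 0x9d, 0x8d, 0xaf, 0xd0, 0xf3]
t3 = [0x8d, 0x9d, 0xaf, 0x78, 0xd0, 0xf2, 0xf3, 0xb9]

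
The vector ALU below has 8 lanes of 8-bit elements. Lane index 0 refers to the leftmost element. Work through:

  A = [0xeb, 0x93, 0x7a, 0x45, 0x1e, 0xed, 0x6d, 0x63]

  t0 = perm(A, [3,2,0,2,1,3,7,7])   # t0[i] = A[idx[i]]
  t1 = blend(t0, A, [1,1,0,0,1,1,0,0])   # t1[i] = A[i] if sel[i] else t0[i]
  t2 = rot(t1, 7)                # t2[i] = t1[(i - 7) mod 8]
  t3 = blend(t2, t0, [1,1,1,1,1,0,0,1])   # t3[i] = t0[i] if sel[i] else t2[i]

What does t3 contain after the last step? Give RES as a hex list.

RES = [0x45, 0x7a, 0xeb, 0x7a, 0x93, 0x63, 0x63, 0x63]

→ t0 |45|7a|eb|7a|93|45|63|63|
→ t1 |eb|93|eb|7a|1e|ed|63|63|
→ t2 |93|eb|7a|1e|ed|63|63|eb|
→ t3 |45|7a|eb|7a|93|63|63|63|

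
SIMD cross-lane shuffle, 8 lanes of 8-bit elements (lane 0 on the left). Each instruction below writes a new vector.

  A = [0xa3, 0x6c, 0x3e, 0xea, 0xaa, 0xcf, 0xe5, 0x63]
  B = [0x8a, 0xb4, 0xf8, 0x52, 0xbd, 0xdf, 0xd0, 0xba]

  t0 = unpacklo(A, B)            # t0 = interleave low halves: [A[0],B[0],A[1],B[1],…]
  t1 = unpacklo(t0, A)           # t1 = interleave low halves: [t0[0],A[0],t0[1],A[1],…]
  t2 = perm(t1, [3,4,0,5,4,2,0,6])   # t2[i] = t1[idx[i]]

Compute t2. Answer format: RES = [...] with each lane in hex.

RES = [0x6c, 0x6c, 0xa3, 0x3e, 0x6c, 0x8a, 0xa3, 0xb4]

→ t0 |a3|8a|6c|b4|3e|f8|ea|52|
→ t1 |a3|a3|8a|6c|6c|3e|b4|ea|
→ t2 |6c|6c|a3|3e|6c|8a|a3|b4|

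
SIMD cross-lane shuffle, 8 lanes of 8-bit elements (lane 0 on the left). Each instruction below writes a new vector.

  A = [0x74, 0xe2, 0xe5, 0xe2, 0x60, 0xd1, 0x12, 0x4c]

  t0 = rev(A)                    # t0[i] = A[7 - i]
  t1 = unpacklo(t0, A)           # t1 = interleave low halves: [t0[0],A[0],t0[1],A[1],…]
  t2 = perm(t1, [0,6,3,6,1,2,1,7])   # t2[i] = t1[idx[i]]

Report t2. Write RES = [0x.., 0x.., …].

t0 = [0x4c, 0x12, 0xd1, 0x60, 0xe2, 0xe5, 0xe2, 0x74]
t1 = [0x4c, 0x74, 0x12, 0xe2, 0xd1, 0xe5, 0x60, 0xe2]
t2 = [0x4c, 0x60, 0xe2, 0x60, 0x74, 0x12, 0x74, 0xe2]

RES = [ 0x4c  0x60  0xe2  0x60  0x74  0x12  0x74  0xe2 ]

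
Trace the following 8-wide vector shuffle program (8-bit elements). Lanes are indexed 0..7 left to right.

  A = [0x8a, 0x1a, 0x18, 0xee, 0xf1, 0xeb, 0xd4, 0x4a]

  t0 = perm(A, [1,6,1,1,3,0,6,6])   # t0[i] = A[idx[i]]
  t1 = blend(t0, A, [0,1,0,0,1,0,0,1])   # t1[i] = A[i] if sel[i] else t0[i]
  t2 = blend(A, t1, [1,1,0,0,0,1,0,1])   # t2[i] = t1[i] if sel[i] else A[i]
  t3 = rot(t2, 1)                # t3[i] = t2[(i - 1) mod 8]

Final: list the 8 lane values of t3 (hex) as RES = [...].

t0 = [0x1a, 0xd4, 0x1a, 0x1a, 0xee, 0x8a, 0xd4, 0xd4]
t1 = [0x1a, 0x1a, 0x1a, 0x1a, 0xf1, 0x8a, 0xd4, 0x4a]
t2 = [0x1a, 0x1a, 0x18, 0xee, 0xf1, 0x8a, 0xd4, 0x4a]
t3 = [0x4a, 0x1a, 0x1a, 0x18, 0xee, 0xf1, 0x8a, 0xd4]

RES = [ 0x4a  0x1a  0x1a  0x18  0xee  0xf1  0x8a  0xd4 ]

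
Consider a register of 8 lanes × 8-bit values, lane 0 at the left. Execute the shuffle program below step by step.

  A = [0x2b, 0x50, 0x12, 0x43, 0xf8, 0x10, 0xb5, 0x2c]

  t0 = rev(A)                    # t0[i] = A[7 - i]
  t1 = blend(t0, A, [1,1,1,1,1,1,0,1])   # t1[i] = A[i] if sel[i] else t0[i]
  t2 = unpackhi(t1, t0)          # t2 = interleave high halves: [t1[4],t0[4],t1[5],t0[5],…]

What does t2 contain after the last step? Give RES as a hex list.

RES = [ 0xf8  0x43  0x10  0x12  0x50  0x50  0x2c  0x2b ]

  t0: 2c b5 10 f8 43 12 50 2b
  t1: 2b 50 12 43 f8 10 50 2c
  t2: f8 43 10 12 50 50 2c 2b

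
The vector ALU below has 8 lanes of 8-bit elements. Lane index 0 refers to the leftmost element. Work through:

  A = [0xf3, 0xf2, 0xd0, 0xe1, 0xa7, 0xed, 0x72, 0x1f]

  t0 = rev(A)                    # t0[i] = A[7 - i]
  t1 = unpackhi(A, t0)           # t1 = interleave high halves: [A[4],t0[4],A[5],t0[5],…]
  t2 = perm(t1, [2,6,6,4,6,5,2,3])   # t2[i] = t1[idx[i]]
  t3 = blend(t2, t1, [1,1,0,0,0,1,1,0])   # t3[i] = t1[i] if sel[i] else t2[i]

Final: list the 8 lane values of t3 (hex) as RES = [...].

RES = [ 0xa7  0xe1  0x1f  0x72  0x1f  0xf2  0x1f  0xd0 ]

→ t0 |1f|72|ed|a7|e1|d0|f2|f3|
→ t1 |a7|e1|ed|d0|72|f2|1f|f3|
→ t2 |ed|1f|1f|72|1f|f2|ed|d0|
→ t3 |a7|e1|1f|72|1f|f2|1f|d0|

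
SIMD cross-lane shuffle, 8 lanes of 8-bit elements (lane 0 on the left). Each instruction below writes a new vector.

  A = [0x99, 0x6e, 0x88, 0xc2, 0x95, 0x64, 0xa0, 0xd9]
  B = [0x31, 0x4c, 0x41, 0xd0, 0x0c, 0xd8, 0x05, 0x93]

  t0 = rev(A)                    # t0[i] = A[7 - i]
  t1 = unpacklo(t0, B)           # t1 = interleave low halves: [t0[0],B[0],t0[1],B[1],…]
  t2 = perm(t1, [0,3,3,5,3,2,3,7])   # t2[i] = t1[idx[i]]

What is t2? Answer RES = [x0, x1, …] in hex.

→ t0 |d9|a0|64|95|c2|88|6e|99|
→ t1 |d9|31|a0|4c|64|41|95|d0|
→ t2 |d9|4c|4c|41|4c|a0|4c|d0|

RES = [ 0xd9  0x4c  0x4c  0x41  0x4c  0xa0  0x4c  0xd0 ]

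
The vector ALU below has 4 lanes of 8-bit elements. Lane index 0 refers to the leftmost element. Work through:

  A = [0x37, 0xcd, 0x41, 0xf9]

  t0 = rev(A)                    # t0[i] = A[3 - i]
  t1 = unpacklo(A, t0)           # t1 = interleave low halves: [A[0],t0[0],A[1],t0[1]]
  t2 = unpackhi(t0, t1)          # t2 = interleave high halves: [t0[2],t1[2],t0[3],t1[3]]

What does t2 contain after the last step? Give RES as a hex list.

RES = [0xcd, 0xcd, 0x37, 0x41]

  t0: f9 41 cd 37
  t1: 37 f9 cd 41
  t2: cd cd 37 41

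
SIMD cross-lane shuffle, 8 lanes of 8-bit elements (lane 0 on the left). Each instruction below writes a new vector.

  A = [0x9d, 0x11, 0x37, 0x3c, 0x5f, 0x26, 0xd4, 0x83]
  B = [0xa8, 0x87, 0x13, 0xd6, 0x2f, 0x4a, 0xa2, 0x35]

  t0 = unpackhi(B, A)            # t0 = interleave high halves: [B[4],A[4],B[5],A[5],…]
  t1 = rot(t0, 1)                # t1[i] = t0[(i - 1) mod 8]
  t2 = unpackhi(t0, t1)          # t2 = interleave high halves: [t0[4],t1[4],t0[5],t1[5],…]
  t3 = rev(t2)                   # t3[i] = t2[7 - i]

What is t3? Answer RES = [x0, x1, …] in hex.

→ t0 |2f|5f|4a|26|a2|d4|35|83|
→ t1 |83|2f|5f|4a|26|a2|d4|35|
→ t2 |a2|26|d4|a2|35|d4|83|35|
→ t3 |35|83|d4|35|a2|d4|26|a2|

RES = [0x35, 0x83, 0xd4, 0x35, 0xa2, 0xd4, 0x26, 0xa2]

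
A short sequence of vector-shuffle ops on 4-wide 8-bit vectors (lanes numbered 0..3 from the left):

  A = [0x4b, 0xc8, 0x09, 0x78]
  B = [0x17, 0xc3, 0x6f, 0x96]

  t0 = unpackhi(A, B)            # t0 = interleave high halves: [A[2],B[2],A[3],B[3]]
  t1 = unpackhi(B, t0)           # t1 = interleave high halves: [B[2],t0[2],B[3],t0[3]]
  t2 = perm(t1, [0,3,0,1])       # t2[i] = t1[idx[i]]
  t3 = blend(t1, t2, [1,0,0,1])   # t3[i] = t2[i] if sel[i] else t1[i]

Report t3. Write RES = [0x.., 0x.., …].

t0 = [0x09, 0x6f, 0x78, 0x96]
t1 = [0x6f, 0x78, 0x96, 0x96]
t2 = [0x6f, 0x96, 0x6f, 0x78]
t3 = [0x6f, 0x78, 0x96, 0x78]

RES = [0x6f, 0x78, 0x96, 0x78]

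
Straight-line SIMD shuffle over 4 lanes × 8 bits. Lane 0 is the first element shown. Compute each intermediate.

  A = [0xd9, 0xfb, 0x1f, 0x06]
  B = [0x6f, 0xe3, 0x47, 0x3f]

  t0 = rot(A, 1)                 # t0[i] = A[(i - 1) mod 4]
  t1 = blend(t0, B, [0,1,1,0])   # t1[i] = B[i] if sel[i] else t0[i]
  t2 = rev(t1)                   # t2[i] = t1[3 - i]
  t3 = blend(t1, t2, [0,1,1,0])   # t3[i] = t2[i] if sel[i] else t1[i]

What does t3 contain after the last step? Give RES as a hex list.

RES = [ 0x06  0x47  0xe3  0x1f ]

→ t0 |06|d9|fb|1f|
→ t1 |06|e3|47|1f|
→ t2 |1f|47|e3|06|
→ t3 |06|47|e3|1f|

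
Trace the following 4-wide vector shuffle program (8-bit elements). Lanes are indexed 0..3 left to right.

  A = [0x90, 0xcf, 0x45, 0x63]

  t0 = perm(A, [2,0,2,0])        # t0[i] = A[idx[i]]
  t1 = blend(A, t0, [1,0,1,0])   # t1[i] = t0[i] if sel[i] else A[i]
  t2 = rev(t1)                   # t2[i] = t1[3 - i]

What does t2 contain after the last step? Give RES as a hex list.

→ t0 |45|90|45|90|
→ t1 |45|cf|45|63|
→ t2 |63|45|cf|45|

RES = [0x63, 0x45, 0xcf, 0x45]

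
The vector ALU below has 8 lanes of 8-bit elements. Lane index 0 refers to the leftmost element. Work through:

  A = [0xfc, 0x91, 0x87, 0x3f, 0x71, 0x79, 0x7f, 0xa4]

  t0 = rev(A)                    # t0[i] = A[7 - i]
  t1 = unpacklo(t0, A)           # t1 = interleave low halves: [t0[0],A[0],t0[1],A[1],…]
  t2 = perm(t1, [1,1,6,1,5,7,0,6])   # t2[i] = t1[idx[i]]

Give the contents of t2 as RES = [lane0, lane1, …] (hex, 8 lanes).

RES = [0xfc, 0xfc, 0x71, 0xfc, 0x87, 0x3f, 0xa4, 0x71]

→ t0 |a4|7f|79|71|3f|87|91|fc|
→ t1 |a4|fc|7f|91|79|87|71|3f|
→ t2 |fc|fc|71|fc|87|3f|a4|71|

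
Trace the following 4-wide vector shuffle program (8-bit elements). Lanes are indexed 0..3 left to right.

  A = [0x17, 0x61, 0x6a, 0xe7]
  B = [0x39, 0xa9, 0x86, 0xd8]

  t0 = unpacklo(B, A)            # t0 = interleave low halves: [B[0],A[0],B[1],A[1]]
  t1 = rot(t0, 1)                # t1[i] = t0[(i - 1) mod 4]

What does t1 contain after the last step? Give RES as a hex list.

RES = [0x61, 0x39, 0x17, 0xa9]

  t0: 39 17 a9 61
  t1: 61 39 17 a9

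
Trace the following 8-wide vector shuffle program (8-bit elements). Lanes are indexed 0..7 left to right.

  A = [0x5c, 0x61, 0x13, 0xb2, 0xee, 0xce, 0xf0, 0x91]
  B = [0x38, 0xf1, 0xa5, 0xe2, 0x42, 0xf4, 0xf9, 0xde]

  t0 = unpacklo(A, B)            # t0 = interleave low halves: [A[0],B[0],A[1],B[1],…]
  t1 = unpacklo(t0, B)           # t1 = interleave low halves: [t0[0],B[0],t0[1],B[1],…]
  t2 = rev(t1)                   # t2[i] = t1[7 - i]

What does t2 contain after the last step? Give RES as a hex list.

RES = [ 0xe2  0xf1  0xa5  0x61  0xf1  0x38  0x38  0x5c ]

→ t0 |5c|38|61|f1|13|a5|b2|e2|
→ t1 |5c|38|38|f1|61|a5|f1|e2|
→ t2 |e2|f1|a5|61|f1|38|38|5c|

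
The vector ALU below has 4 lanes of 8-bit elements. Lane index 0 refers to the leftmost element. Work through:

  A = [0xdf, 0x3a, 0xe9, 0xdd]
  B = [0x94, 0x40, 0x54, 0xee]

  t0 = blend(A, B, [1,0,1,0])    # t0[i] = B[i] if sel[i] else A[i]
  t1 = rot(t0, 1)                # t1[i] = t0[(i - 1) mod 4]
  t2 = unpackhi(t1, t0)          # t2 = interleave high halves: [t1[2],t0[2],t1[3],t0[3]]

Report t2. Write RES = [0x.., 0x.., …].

t0 = [0x94, 0x3a, 0x54, 0xdd]
t1 = [0xdd, 0x94, 0x3a, 0x54]
t2 = [0x3a, 0x54, 0x54, 0xdd]

RES = [ 0x3a  0x54  0x54  0xdd ]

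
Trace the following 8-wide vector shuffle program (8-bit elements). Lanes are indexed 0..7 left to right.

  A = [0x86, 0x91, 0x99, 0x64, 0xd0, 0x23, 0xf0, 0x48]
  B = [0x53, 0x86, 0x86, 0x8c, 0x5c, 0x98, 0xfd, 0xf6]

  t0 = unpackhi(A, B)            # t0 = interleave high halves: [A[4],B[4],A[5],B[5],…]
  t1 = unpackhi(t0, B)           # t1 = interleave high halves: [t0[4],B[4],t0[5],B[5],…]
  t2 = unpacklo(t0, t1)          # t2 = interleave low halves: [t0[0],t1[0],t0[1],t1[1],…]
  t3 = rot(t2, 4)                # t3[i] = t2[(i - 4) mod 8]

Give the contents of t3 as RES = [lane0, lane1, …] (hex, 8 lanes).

RES = [0x23, 0xfd, 0x98, 0x98, 0xd0, 0xf0, 0x5c, 0x5c]

→ t0 |d0|5c|23|98|f0|fd|48|f6|
→ t1 |f0|5c|fd|98|48|fd|f6|f6|
→ t2 |d0|f0|5c|5c|23|fd|98|98|
→ t3 |23|fd|98|98|d0|f0|5c|5c|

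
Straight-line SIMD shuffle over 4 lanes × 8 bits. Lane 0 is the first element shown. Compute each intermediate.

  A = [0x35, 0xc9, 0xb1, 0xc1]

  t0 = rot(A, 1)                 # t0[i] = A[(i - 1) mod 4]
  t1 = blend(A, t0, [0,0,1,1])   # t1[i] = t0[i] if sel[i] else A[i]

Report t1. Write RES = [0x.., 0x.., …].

RES = [0x35, 0xc9, 0xc9, 0xb1]

→ t0 |c1|35|c9|b1|
→ t1 |35|c9|c9|b1|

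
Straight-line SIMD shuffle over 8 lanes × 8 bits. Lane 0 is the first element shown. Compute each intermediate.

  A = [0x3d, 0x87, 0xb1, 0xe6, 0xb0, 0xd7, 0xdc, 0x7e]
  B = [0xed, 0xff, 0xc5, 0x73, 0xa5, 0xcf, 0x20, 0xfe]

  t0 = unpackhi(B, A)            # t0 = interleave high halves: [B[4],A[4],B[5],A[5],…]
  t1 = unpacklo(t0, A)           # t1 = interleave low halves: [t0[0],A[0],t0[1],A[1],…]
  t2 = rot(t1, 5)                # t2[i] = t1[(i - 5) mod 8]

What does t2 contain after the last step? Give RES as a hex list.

  t0: a5 b0 cf d7 20 dc fe 7e
  t1: a5 3d b0 87 cf b1 d7 e6
  t2: 87 cf b1 d7 e6 a5 3d b0

RES = [ 0x87  0xcf  0xb1  0xd7  0xe6  0xa5  0x3d  0xb0 ]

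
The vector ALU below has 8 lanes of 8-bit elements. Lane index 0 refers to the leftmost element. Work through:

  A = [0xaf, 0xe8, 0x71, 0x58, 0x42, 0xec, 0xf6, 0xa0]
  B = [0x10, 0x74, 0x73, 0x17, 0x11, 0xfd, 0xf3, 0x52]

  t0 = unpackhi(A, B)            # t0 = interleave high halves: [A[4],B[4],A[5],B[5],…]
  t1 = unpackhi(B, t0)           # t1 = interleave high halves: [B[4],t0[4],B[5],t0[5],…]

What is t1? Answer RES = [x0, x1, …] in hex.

RES = [ 0x11  0xf6  0xfd  0xf3  0xf3  0xa0  0x52  0x52 ]

→ t0 |42|11|ec|fd|f6|f3|a0|52|
→ t1 |11|f6|fd|f3|f3|a0|52|52|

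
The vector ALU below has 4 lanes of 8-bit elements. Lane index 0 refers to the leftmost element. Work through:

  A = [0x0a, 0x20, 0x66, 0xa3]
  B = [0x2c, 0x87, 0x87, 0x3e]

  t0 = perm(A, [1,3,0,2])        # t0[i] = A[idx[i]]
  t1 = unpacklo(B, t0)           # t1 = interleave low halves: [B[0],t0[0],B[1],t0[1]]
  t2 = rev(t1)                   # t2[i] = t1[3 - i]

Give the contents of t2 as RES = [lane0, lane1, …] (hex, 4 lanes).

RES = [0xa3, 0x87, 0x20, 0x2c]

t0 = [0x20, 0xa3, 0x0a, 0x66]
t1 = [0x2c, 0x20, 0x87, 0xa3]
t2 = [0xa3, 0x87, 0x20, 0x2c]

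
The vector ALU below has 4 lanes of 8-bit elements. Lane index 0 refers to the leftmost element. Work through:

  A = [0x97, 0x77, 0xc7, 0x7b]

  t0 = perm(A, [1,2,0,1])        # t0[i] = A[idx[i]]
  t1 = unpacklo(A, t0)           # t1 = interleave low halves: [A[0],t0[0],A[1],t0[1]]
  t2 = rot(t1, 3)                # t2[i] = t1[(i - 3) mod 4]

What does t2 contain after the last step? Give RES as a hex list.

→ t0 |77|c7|97|77|
→ t1 |97|77|77|c7|
→ t2 |77|77|c7|97|

RES = [ 0x77  0x77  0xc7  0x97 ]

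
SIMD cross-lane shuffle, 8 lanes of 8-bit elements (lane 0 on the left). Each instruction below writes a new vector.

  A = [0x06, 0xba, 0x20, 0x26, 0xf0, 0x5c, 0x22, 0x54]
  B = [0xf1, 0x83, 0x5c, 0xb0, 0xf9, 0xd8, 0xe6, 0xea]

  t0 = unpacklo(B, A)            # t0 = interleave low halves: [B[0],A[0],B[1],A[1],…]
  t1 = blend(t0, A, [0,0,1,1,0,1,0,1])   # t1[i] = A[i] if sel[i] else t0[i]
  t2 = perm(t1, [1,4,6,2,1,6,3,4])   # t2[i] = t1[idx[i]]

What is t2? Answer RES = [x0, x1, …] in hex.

  t0: f1 06 83 ba 5c 20 b0 26
  t1: f1 06 20 26 5c 5c b0 54
  t2: 06 5c b0 20 06 b0 26 5c

RES = [ 0x06  0x5c  0xb0  0x20  0x06  0xb0  0x26  0x5c ]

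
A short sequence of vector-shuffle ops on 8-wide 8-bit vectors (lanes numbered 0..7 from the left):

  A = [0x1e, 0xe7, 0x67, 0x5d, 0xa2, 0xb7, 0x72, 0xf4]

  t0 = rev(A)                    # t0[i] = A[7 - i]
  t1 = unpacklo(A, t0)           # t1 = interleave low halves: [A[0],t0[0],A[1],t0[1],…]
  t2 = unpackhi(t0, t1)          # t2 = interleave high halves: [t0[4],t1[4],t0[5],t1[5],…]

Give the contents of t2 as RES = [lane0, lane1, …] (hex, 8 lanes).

RES = [ 0x5d  0x67  0x67  0xb7  0xe7  0x5d  0x1e  0xa2 ]

t0 = [0xf4, 0x72, 0xb7, 0xa2, 0x5d, 0x67, 0xe7, 0x1e]
t1 = [0x1e, 0xf4, 0xe7, 0x72, 0x67, 0xb7, 0x5d, 0xa2]
t2 = [0x5d, 0x67, 0x67, 0xb7, 0xe7, 0x5d, 0x1e, 0xa2]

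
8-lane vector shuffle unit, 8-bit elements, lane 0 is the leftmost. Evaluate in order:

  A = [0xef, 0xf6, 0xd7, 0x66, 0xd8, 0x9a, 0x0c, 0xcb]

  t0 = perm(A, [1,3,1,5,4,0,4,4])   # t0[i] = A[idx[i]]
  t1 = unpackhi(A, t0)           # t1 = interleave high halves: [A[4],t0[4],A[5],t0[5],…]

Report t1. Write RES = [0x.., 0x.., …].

  t0: f6 66 f6 9a d8 ef d8 d8
  t1: d8 d8 9a ef 0c d8 cb d8

RES = [0xd8, 0xd8, 0x9a, 0xef, 0x0c, 0xd8, 0xcb, 0xd8]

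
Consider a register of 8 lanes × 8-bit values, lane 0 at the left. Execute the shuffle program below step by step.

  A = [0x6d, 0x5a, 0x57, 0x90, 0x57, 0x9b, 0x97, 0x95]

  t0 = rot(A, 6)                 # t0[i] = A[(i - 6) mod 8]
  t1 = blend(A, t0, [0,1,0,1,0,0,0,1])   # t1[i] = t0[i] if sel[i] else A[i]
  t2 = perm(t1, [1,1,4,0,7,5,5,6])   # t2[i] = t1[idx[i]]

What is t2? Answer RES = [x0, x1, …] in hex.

RES = [ 0x90  0x90  0x57  0x6d  0x5a  0x9b  0x9b  0x97 ]

  t0: 57 90 57 9b 97 95 6d 5a
  t1: 6d 90 57 9b 57 9b 97 5a
  t2: 90 90 57 6d 5a 9b 9b 97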